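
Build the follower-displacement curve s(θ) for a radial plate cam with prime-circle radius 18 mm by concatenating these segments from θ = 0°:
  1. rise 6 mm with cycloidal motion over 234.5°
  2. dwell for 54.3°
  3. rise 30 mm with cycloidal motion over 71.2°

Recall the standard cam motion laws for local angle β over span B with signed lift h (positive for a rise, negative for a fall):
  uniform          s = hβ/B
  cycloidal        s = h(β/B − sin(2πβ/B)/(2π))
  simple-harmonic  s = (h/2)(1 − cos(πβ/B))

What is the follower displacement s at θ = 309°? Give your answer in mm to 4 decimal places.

seg 1 [0°–234.5°] cycloidal, h=6: full span → s += 6 → s = 6.0000
seg 2 [234.5°–288.8°] dwell: s stays 6.0000
seg 3 [288.8°–360°] cycloidal, h=30: θ=309° here. β=20.2, B=71.2. 30·(0.2837 − sin(2π·0.2837)/(2π)) = 3.8433 → s = 9.8433

9.8433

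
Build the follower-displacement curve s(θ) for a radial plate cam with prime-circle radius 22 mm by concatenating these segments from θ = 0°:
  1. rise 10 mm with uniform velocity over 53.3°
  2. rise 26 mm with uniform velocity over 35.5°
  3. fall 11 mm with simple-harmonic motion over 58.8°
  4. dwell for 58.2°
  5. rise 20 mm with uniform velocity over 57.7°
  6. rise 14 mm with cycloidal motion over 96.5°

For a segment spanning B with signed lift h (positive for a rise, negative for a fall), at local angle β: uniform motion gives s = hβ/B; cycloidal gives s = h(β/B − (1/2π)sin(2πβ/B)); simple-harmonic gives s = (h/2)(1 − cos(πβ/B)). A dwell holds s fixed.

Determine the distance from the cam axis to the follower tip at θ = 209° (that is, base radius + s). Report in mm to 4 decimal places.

seg 1 [0°–53.3°] uniform, h=10: full span → s += 10 → s = 10.0000
seg 2 [53.3°–88.8°] uniform, h=26: full span → s += 26 → s = 36.0000
seg 3 [88.8°–147.6°] simple-harmonic, h=-11: full span → s += -11 → s = 25.0000
seg 4 [147.6°–205.8°] dwell: s stays 25.0000
seg 5 [205.8°–263.5°] uniform, h=20: θ=209° here. β=3.2, B=57.7. 20·3.2/57.7 = 1.1092 → s = 26.1092
radial distance = base radius + s = 22 + 26.1092 = 48.1092

48.1092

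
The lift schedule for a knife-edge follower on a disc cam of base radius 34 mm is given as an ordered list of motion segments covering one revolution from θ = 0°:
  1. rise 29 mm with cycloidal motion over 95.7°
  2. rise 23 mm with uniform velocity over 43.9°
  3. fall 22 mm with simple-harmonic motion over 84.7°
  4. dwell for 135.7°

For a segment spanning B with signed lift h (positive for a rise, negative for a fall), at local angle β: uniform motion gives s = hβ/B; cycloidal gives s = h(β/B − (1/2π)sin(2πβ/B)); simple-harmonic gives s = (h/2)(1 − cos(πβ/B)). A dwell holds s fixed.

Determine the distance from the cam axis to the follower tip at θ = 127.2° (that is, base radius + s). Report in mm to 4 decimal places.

seg 1 [0°–95.7°] cycloidal, h=29: full span → s += 29 → s = 29.0000
seg 2 [95.7°–139.6°] uniform, h=23: θ=127.2° here. β=31.5, B=43.9. 23·31.5/43.9 = 16.5034 → s = 45.5034
radial distance = base radius + s = 34 + 45.5034 = 79.5034

79.5034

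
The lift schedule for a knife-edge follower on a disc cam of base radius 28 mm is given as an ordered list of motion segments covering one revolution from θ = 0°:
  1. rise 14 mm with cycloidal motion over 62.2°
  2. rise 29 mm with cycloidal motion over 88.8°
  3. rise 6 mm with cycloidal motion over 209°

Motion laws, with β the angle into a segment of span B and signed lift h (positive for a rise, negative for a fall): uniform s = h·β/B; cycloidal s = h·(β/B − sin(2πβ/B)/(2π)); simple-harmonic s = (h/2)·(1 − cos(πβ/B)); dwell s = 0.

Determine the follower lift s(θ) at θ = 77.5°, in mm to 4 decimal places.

seg 1 [0°–62.2°] cycloidal, h=14: full span → s += 14 → s = 14.0000
seg 2 [62.2°–151°] cycloidal, h=29: θ=77.5° here. β=15.3, B=88.8. 29·(0.1723 − sin(2π·0.1723)/(2π)) = 0.9204 → s = 14.9204

14.9204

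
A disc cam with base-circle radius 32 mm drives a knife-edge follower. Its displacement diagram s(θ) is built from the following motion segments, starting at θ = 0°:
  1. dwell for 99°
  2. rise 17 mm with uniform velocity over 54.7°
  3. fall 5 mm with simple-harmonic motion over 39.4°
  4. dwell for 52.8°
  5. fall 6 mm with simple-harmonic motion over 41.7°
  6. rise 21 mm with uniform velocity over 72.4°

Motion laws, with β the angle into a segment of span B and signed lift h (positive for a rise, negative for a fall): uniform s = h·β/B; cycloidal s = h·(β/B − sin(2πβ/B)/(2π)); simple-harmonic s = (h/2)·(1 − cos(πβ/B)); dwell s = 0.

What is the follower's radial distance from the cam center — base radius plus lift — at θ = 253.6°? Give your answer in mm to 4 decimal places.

seg 1 [0°–99°] dwell: s stays 0.0000
seg 2 [99°–153.7°] uniform, h=17: full span → s += 17 → s = 17.0000
seg 3 [153.7°–193.1°] simple-harmonic, h=-5: full span → s += -5 → s = 12.0000
seg 4 [193.1°–245.9°] dwell: s stays 12.0000
seg 5 [245.9°–287.6°] simple-harmonic, h=-6: θ=253.6° here. β=7.7, B=41.7. -6/2·(1 − cos(π·0.1847)) = -0.4908 → s = 11.5092
radial distance = base radius + s = 32 + 11.5092 = 43.5092

43.5092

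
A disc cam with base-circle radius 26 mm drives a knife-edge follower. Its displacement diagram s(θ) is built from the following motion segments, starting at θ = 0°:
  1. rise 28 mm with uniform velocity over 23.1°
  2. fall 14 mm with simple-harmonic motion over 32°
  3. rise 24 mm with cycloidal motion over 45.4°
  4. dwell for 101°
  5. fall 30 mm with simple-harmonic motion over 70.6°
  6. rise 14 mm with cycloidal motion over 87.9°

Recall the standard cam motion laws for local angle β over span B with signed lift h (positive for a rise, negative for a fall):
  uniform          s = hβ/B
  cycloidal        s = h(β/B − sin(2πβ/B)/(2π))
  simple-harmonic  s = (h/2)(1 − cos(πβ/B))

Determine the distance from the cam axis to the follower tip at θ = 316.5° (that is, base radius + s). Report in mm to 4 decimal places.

seg 1 [0°–23.1°] uniform, h=28: full span → s += 28 → s = 28.0000
seg 2 [23.1°–55.1°] simple-harmonic, h=-14: full span → s += -14 → s = 14.0000
seg 3 [55.1°–100.5°] cycloidal, h=24: full span → s += 24 → s = 38.0000
seg 4 [100.5°–201.5°] dwell: s stays 38.0000
seg 5 [201.5°–272.1°] simple-harmonic, h=-30: full span → s += -30 → s = 8.0000
seg 6 [272.1°–360°] cycloidal, h=14: θ=316.5° here. β=44.4, B=87.9. 14·(0.5051 − sin(2π·0.5051)/(2π)) = 7.1433 → s = 15.1433
radial distance = base radius + s = 26 + 15.1433 = 41.1433

41.1433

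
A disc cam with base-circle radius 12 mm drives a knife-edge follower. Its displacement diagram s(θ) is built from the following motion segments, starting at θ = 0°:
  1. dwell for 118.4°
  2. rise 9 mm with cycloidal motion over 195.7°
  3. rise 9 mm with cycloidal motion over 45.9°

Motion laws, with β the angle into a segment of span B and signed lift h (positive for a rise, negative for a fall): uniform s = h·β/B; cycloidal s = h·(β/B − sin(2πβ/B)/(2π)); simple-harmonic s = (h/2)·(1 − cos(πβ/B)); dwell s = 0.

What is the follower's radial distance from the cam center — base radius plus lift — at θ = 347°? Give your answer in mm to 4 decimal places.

seg 1 [0°–118.4°] dwell: s stays 0.0000
seg 2 [118.4°–314.1°] cycloidal, h=9: full span → s += 9 → s = 9.0000
seg 3 [314.1°–360°] cycloidal, h=9: θ=347° here. β=32.9, B=45.9. 9·(0.7168 − sin(2π·0.7168)/(2π)) = 7.8523 → s = 16.8523
radial distance = base radius + s = 12 + 16.8523 = 28.8523

28.8523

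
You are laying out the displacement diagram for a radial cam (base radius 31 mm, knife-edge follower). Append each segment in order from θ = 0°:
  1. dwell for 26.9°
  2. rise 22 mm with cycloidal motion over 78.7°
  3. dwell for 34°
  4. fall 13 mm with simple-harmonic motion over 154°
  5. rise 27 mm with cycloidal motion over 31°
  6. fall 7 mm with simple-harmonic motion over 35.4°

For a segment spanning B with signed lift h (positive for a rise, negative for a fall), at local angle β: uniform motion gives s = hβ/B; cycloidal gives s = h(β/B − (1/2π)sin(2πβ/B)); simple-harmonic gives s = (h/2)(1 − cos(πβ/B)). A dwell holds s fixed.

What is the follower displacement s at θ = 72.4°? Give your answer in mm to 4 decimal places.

seg 1 [0°–26.9°] dwell: s stays 0.0000
seg 2 [26.9°–105.6°] cycloidal, h=22: θ=72.4° here. β=45.5, B=78.7. 22·(0.5781 − sin(2π·0.5781)/(2π)) = 14.3701 → s = 14.3701

14.3701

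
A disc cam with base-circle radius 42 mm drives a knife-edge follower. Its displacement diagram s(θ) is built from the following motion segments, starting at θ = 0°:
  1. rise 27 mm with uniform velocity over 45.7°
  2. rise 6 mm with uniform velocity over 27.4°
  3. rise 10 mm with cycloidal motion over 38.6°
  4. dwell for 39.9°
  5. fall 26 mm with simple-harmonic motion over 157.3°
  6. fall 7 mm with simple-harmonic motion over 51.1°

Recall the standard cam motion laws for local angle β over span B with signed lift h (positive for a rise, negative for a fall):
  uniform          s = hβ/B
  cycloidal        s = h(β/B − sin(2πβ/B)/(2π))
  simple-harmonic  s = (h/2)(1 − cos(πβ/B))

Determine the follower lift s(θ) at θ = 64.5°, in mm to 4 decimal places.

seg 1 [0°–45.7°] uniform, h=27: full span → s += 27 → s = 27.0000
seg 2 [45.7°–73.1°] uniform, h=6: θ=64.5° here. β=18.8, B=27.4. 6·18.8/27.4 = 4.1168 → s = 31.1168

31.1168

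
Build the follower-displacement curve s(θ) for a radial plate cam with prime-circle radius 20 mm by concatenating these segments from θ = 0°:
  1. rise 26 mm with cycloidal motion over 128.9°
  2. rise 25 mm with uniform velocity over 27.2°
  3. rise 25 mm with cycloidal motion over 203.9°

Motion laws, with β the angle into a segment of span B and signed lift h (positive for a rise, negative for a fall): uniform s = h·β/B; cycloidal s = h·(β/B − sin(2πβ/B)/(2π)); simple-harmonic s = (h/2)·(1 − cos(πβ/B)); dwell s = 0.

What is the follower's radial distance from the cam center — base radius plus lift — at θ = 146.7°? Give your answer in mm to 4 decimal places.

seg 1 [0°–128.9°] cycloidal, h=26: full span → s += 26 → s = 26.0000
seg 2 [128.9°–156.1°] uniform, h=25: θ=146.7° here. β=17.8, B=27.2. 25·17.8/27.2 = 16.3603 → s = 42.3603
radial distance = base radius + s = 20 + 42.3603 = 62.3603

62.3603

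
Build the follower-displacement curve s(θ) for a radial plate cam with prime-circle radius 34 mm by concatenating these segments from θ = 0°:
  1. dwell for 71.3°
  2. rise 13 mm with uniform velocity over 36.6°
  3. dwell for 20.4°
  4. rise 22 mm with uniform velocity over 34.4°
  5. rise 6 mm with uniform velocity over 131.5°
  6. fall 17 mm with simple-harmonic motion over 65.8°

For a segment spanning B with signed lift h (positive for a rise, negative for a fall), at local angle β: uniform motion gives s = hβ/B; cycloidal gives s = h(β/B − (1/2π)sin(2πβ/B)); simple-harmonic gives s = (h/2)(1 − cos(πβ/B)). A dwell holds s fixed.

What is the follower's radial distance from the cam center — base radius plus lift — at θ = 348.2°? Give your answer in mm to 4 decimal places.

seg 1 [0°–71.3°] dwell: s stays 0.0000
seg 2 [71.3°–107.9°] uniform, h=13: full span → s += 13 → s = 13.0000
seg 3 [107.9°–128.3°] dwell: s stays 13.0000
seg 4 [128.3°–162.7°] uniform, h=22: full span → s += 22 → s = 35.0000
seg 5 [162.7°–294.2°] uniform, h=6: full span → s += 6 → s = 41.0000
seg 6 [294.2°–360°] simple-harmonic, h=-17: θ=348.2° here. β=54, B=65.8. -17/2·(1 − cos(π·0.8207)) = -15.6863 → s = 25.3137
radial distance = base radius + s = 34 + 25.3137 = 59.3137

59.3137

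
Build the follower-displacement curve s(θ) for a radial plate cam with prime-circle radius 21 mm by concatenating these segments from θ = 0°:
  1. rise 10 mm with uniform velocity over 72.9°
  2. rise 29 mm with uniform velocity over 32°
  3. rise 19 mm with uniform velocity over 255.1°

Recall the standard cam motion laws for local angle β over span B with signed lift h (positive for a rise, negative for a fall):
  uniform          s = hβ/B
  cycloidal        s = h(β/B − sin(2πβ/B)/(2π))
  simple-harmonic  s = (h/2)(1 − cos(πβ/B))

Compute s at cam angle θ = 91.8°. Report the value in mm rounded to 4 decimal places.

seg 1 [0°–72.9°] uniform, h=10: full span → s += 10 → s = 10.0000
seg 2 [72.9°–104.9°] uniform, h=29: θ=91.8° here. β=18.9, B=32. 29·18.9/32 = 17.1281 → s = 27.1281

27.1281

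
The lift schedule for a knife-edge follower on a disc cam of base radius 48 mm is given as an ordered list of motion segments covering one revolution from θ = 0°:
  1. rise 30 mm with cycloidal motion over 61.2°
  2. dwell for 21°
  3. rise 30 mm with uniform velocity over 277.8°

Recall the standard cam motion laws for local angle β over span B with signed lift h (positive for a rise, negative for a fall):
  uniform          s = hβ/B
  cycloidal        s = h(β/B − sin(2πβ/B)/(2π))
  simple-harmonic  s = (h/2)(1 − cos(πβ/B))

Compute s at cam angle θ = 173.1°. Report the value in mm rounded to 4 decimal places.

seg 1 [0°–61.2°] cycloidal, h=30: full span → s += 30 → s = 30.0000
seg 2 [61.2°–82.2°] dwell: s stays 30.0000
seg 3 [82.2°–360°] uniform, h=30: θ=173.1° here. β=90.9, B=277.8. 30·90.9/277.8 = 9.8164 → s = 39.8164

39.8164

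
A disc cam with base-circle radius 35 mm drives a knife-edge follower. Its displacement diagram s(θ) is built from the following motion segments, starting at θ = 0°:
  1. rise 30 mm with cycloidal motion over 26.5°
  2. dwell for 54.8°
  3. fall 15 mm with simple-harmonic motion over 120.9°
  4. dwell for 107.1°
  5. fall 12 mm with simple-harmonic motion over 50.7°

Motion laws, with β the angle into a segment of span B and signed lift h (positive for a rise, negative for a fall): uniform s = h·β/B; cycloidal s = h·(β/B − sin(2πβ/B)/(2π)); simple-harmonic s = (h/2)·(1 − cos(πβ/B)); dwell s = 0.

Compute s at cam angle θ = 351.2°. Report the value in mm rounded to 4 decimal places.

seg 1 [0°–26.5°] cycloidal, h=30: full span → s += 30 → s = 30.0000
seg 2 [26.5°–81.3°] dwell: s stays 30.0000
seg 3 [81.3°–202.2°] simple-harmonic, h=-15: full span → s += -15 → s = 15.0000
seg 4 [202.2°–309.3°] dwell: s stays 15.0000
seg 5 [309.3°–360°] simple-harmonic, h=-12: θ=351.2° here. β=41.9, B=50.7. -12/2·(1 − cos(π·0.8264)) = -11.1299 → s = 3.8701

3.8701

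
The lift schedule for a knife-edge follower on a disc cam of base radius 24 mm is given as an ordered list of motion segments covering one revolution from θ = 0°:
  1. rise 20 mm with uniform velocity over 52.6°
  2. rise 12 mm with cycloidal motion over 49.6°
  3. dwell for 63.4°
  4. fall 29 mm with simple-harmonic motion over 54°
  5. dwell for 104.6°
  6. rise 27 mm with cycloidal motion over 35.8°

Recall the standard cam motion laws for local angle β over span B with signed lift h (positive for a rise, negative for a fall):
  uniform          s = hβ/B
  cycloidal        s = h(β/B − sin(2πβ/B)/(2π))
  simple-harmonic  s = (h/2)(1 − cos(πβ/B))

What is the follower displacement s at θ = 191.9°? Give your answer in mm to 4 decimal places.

seg 1 [0°–52.6°] uniform, h=20: full span → s += 20 → s = 20.0000
seg 2 [52.6°–102.2°] cycloidal, h=12: full span → s += 12 → s = 32.0000
seg 3 [102.2°–165.6°] dwell: s stays 32.0000
seg 4 [165.6°–219.6°] simple-harmonic, h=-29: θ=191.9° here. β=26.3, B=54. -29/2·(1 − cos(π·0.4870)) = -13.9097 → s = 18.0903

18.0903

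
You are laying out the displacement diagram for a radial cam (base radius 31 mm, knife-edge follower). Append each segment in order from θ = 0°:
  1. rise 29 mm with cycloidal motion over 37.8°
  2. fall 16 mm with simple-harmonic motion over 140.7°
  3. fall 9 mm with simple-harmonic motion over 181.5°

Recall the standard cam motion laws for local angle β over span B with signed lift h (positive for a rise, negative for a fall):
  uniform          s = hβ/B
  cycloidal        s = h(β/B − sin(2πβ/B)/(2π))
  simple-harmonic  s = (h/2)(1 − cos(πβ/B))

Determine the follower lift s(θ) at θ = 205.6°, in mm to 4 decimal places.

seg 1 [0°–37.8°] cycloidal, h=29: full span → s += 29 → s = 29.0000
seg 2 [37.8°–178.5°] simple-harmonic, h=-16: full span → s += -16 → s = 13.0000
seg 3 [178.5°–360°] simple-harmonic, h=-9: θ=205.6° here. β=27.1, B=181.5. -9/2·(1 − cos(π·0.1493)) = -0.4861 → s = 12.5139

12.5139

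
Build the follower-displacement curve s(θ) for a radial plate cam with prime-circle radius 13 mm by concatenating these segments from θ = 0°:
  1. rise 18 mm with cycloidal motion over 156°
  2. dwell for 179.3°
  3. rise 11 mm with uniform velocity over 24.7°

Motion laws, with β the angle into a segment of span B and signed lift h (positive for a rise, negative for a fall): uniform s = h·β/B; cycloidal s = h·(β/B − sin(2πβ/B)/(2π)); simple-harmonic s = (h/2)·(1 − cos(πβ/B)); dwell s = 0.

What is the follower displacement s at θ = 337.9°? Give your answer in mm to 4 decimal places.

seg 1 [0°–156°] cycloidal, h=18: full span → s += 18 → s = 18.0000
seg 2 [156°–335.3°] dwell: s stays 18.0000
seg 3 [335.3°–360°] uniform, h=11: θ=337.9° here. β=2.6, B=24.7. 11·2.6/24.7 = 1.1579 → s = 19.1579

19.1579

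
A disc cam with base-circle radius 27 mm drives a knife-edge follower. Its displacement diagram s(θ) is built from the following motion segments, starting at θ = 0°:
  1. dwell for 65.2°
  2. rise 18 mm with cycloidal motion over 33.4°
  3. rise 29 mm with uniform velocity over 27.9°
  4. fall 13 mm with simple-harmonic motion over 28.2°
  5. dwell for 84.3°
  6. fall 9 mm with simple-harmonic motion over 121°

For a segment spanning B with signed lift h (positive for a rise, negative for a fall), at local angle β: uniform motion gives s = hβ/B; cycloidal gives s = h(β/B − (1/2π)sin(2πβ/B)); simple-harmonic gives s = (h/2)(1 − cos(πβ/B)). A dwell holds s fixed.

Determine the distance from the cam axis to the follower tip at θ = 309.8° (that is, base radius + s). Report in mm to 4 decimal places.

seg 1 [0°–65.2°] dwell: s stays 0.0000
seg 2 [65.2°–98.6°] cycloidal, h=18: full span → s += 18 → s = 18.0000
seg 3 [98.6°–126.5°] uniform, h=29: full span → s += 29 → s = 47.0000
seg 4 [126.5°–154.7°] simple-harmonic, h=-13: full span → s += -13 → s = 34.0000
seg 5 [154.7°–239°] dwell: s stays 34.0000
seg 6 [239°–360°] simple-harmonic, h=-9: θ=309.8° here. β=70.8, B=121. -9/2·(1 − cos(π·0.5851)) = -5.6891 → s = 28.3109
radial distance = base radius + s = 27 + 28.3109 = 55.3109

55.3109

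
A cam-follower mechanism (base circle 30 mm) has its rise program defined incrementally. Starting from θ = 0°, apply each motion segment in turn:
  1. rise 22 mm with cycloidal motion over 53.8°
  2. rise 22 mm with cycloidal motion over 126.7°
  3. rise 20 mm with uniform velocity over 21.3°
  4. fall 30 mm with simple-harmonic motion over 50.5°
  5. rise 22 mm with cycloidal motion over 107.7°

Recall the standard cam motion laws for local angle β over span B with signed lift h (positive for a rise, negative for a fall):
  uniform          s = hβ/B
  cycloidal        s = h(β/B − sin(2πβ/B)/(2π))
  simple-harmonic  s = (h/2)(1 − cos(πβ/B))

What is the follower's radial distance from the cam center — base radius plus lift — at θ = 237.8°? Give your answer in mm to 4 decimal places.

seg 1 [0°–53.8°] cycloidal, h=22: full span → s += 22 → s = 22.0000
seg 2 [53.8°–180.5°] cycloidal, h=22: full span → s += 22 → s = 44.0000
seg 3 [180.5°–201.8°] uniform, h=20: full span → s += 20 → s = 64.0000
seg 4 [201.8°–252.3°] simple-harmonic, h=-30: θ=237.8° here. β=36, B=50.5. -30/2·(1 − cos(π·0.7129)) = -24.3001 → s = 39.6999
radial distance = base radius + s = 30 + 39.6999 = 69.6999

69.6999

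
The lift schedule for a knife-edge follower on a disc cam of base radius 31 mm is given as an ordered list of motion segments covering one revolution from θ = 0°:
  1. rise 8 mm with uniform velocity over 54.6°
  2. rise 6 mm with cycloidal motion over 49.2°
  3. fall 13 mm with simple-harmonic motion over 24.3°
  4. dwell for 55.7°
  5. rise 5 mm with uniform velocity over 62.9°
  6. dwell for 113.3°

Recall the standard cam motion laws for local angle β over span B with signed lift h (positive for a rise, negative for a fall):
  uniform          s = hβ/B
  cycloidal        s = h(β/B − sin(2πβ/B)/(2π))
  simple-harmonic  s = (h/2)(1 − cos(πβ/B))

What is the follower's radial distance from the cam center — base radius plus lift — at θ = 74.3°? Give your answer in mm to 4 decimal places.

seg 1 [0°–54.6°] uniform, h=8: full span → s += 8 → s = 8.0000
seg 2 [54.6°–103.8°] cycloidal, h=6: θ=74.3° here. β=19.7, B=49.2. 6·(0.4004 − sin(2π·0.4004)/(2π)) = 1.8431 → s = 9.8431
radial distance = base radius + s = 31 + 9.8431 = 40.8431

40.8431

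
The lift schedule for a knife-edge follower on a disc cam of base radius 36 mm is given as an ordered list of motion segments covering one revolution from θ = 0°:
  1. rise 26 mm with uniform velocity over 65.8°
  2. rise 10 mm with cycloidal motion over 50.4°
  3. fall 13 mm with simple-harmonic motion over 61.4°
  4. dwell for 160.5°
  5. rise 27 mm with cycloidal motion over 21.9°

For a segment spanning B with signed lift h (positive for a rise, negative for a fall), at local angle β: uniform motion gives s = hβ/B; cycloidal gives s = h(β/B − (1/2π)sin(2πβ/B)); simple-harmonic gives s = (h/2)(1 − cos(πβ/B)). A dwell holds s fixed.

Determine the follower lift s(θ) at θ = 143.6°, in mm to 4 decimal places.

seg 1 [0°–65.8°] uniform, h=26: full span → s += 26 → s = 26.0000
seg 2 [65.8°–116.2°] cycloidal, h=10: full span → s += 10 → s = 36.0000
seg 3 [116.2°–177.6°] simple-harmonic, h=-13: θ=143.6° here. β=27.4, B=61.4. -13/2·(1 − cos(π·0.4463)) = -5.4077 → s = 30.5923

30.5923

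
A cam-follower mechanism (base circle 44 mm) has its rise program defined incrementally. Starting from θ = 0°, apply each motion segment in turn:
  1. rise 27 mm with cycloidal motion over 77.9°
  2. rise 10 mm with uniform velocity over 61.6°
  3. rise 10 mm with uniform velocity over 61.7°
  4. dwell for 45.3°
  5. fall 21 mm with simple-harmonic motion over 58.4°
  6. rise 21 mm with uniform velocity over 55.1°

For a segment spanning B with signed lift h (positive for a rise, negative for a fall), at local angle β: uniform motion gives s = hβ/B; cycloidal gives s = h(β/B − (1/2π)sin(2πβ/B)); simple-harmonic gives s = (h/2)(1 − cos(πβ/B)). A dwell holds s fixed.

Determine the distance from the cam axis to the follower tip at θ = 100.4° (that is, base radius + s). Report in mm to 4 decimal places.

seg 1 [0°–77.9°] cycloidal, h=27: full span → s += 27 → s = 27.0000
seg 2 [77.9°–139.5°] uniform, h=10: θ=100.4° here. β=22.5, B=61.6. 10·22.5/61.6 = 3.6526 → s = 30.6526
radial distance = base radius + s = 44 + 30.6526 = 74.6526

74.6526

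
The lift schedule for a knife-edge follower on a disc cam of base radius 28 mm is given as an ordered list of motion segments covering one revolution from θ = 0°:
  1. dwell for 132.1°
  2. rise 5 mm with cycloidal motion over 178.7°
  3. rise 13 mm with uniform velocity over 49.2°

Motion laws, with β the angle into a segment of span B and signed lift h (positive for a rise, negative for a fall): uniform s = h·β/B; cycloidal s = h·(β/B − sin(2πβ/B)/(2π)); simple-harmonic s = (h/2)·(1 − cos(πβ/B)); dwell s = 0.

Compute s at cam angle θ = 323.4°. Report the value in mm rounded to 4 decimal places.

seg 1 [0°–132.1°] dwell: s stays 0.0000
seg 2 [132.1°–310.8°] cycloidal, h=5: full span → s += 5 → s = 5.0000
seg 3 [310.8°–360°] uniform, h=13: θ=323.4° here. β=12.6, B=49.2. 13·12.6/49.2 = 3.3293 → s = 8.3293

8.3293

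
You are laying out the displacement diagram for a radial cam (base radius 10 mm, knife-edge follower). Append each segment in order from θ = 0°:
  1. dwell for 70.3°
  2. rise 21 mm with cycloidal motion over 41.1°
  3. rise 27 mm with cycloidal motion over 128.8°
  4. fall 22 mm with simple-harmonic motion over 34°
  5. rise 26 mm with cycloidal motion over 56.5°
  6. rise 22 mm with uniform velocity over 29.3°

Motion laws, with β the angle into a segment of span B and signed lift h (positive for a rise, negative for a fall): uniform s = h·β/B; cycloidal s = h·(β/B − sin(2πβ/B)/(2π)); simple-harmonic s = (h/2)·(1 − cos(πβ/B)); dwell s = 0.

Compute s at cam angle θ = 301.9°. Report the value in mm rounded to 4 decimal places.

seg 1 [0°–70.3°] dwell: s stays 0.0000
seg 2 [70.3°–111.4°] cycloidal, h=21: full span → s += 21 → s = 21.0000
seg 3 [111.4°–240.2°] cycloidal, h=27: full span → s += 27 → s = 48.0000
seg 4 [240.2°–274.2°] simple-harmonic, h=-22: full span → s += -22 → s = 26.0000
seg 5 [274.2°–330.7°] cycloidal, h=26: θ=301.9° here. β=27.7, B=56.5. 26·(0.4903 − sin(2π·0.4903)/(2π)) = 12.4940 → s = 38.4940

38.4940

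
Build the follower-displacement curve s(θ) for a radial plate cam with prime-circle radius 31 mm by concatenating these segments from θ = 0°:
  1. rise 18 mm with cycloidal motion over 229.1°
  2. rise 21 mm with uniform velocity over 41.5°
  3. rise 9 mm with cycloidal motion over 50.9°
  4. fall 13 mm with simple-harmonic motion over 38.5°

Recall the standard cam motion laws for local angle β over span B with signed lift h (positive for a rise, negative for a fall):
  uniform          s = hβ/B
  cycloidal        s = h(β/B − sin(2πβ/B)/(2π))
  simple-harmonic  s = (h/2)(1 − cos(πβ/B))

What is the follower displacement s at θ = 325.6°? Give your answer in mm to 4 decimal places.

seg 1 [0°–229.1°] cycloidal, h=18: full span → s += 18 → s = 18.0000
seg 2 [229.1°–270.6°] uniform, h=21: full span → s += 21 → s = 39.0000
seg 3 [270.6°–321.5°] cycloidal, h=9: full span → s += 9 → s = 48.0000
seg 4 [321.5°–360°] simple-harmonic, h=-13: θ=325.6° here. β=4.1, B=38.5. -13/2·(1 − cos(π·0.1065)) = -0.3604 → s = 47.6396

47.6396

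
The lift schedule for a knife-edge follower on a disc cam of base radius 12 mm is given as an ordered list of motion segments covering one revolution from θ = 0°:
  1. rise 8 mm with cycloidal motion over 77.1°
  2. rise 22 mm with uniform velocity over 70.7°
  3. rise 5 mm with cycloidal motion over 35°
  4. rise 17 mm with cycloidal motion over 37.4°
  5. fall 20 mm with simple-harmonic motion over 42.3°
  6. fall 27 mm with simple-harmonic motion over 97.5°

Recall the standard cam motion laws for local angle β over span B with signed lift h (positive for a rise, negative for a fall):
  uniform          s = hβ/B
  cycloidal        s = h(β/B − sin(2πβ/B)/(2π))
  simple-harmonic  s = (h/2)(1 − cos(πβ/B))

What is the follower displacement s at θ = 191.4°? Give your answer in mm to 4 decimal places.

seg 1 [0°–77.1°] cycloidal, h=8: full span → s += 8 → s = 8.0000
seg 2 [77.1°–147.8°] uniform, h=22: full span → s += 22 → s = 30.0000
seg 3 [147.8°–182.8°] cycloidal, h=5: full span → s += 5 → s = 35.0000
seg 4 [182.8°–220.2°] cycloidal, h=17: θ=191.4° here. β=8.6, B=37.4. 17·(0.2299 − sin(2π·0.2299)/(2π)) = 1.2249 → s = 36.2249

36.2249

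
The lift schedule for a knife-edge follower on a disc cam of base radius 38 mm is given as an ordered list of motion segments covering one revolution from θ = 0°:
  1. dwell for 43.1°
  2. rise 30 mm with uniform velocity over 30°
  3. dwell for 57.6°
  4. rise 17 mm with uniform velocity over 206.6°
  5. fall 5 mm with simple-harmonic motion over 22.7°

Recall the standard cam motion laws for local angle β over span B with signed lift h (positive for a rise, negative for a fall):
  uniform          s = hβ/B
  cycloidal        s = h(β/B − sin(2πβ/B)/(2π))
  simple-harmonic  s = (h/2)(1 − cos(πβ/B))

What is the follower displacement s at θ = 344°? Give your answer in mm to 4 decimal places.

seg 1 [0°–43.1°] dwell: s stays 0.0000
seg 2 [43.1°–73.1°] uniform, h=30: full span → s += 30 → s = 30.0000
seg 3 [73.1°–130.7°] dwell: s stays 30.0000
seg 4 [130.7°–337.3°] uniform, h=17: full span → s += 17 → s = 47.0000
seg 5 [337.3°–360°] simple-harmonic, h=-5: θ=344° here. β=6.7, B=22.7. -5/2·(1 − cos(π·0.2952)) = -0.9999 → s = 46.0001

46.0001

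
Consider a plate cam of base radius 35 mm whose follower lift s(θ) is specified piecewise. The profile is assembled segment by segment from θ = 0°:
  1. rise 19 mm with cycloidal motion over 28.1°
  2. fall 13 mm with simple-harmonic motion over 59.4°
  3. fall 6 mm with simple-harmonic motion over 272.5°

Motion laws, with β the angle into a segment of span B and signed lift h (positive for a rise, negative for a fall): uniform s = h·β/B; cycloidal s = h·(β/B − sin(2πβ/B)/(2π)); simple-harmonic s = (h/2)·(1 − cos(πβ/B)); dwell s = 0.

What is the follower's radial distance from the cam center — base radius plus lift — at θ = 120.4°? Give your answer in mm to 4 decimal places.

seg 1 [0°–28.1°] cycloidal, h=19: full span → s += 19 → s = 19.0000
seg 2 [28.1°–87.5°] simple-harmonic, h=-13: full span → s += -13 → s = 6.0000
seg 3 [87.5°–360°] simple-harmonic, h=-6: θ=120.4° here. β=32.9, B=272.5. -6/2·(1 − cos(π·0.1207)) = -0.2132 → s = 5.7868
radial distance = base radius + s = 35 + 5.7868 = 40.7868

40.7868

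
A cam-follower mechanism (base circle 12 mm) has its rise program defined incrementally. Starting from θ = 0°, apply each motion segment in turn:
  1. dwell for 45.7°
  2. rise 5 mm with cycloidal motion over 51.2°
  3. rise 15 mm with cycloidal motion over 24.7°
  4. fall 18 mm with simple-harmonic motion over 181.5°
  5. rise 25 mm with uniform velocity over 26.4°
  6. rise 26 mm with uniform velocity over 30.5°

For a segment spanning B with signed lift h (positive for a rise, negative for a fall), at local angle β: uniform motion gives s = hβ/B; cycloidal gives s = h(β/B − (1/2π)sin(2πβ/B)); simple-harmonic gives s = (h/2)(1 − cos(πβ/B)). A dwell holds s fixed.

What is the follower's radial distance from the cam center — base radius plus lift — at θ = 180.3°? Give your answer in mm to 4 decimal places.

seg 1 [0°–45.7°] dwell: s stays 0.0000
seg 2 [45.7°–96.9°] cycloidal, h=5: full span → s += 5 → s = 5.0000
seg 3 [96.9°–121.6°] cycloidal, h=15: full span → s += 15 → s = 20.0000
seg 4 [121.6°–303.1°] simple-harmonic, h=-18: θ=180.3° here. β=58.7, B=181.5. -18/2·(1 − cos(π·0.3234)) = -4.2594 → s = 15.7406
radial distance = base radius + s = 12 + 15.7406 = 27.7406

27.7406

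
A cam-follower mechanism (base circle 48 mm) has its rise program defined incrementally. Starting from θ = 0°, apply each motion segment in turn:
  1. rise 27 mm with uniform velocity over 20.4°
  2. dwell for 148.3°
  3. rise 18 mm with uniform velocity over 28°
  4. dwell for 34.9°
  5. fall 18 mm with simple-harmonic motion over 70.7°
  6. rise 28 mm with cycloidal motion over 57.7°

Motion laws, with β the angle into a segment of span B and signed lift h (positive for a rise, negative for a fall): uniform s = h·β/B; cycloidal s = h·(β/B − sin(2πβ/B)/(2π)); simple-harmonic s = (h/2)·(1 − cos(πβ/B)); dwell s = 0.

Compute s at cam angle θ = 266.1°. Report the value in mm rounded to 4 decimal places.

seg 1 [0°–20.4°] uniform, h=27: full span → s += 27 → s = 27.0000
seg 2 [20.4°–168.7°] dwell: s stays 27.0000
seg 3 [168.7°–196.7°] uniform, h=18: full span → s += 18 → s = 45.0000
seg 4 [196.7°–231.6°] dwell: s stays 45.0000
seg 5 [231.6°–302.3°] simple-harmonic, h=-18: θ=266.1° here. β=34.5, B=70.7. -18/2·(1 − cos(π·0.4880)) = -8.6601 → s = 36.3399

36.3399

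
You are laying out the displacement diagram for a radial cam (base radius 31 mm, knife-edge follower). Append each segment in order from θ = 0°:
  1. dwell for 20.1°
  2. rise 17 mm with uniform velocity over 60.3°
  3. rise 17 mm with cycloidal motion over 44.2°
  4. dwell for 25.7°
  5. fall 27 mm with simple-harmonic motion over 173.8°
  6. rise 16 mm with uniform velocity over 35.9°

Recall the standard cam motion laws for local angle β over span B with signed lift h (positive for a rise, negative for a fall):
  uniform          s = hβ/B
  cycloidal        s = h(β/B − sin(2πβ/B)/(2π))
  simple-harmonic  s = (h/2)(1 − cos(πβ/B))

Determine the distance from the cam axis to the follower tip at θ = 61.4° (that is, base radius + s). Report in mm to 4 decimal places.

seg 1 [0°–20.1°] dwell: s stays 0.0000
seg 2 [20.1°–80.4°] uniform, h=17: θ=61.4° here. β=41.3, B=60.3. 17·41.3/60.3 = 11.6434 → s = 11.6434
radial distance = base radius + s = 31 + 11.6434 = 42.6434

42.6434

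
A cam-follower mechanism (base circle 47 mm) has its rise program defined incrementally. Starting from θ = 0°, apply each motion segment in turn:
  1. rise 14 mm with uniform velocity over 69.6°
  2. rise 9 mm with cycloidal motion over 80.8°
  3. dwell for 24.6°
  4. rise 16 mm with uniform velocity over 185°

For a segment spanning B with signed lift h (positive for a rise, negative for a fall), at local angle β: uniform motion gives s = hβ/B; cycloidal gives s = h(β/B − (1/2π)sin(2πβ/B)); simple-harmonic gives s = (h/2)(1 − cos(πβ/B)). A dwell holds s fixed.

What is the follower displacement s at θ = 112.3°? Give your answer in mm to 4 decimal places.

seg 1 [0°–69.6°] uniform, h=14: full span → s += 14 → s = 14.0000
seg 2 [69.6°–150.4°] cycloidal, h=9: θ=112.3° here. β=42.7, B=80.8. 9·(0.5285 − sin(2π·0.5285)/(2π)) = 5.0110 → s = 19.0110

19.0110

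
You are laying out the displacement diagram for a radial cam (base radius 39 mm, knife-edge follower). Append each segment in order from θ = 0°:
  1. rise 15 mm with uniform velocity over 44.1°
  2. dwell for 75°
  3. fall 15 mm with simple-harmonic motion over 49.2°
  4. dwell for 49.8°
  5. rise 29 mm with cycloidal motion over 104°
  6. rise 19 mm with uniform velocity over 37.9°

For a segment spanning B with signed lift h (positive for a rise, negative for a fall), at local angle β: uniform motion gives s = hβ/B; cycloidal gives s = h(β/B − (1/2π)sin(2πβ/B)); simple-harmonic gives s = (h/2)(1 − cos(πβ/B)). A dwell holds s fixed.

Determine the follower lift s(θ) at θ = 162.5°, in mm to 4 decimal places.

seg 1 [0°–44.1°] uniform, h=15: full span → s += 15 → s = 15.0000
seg 2 [44.1°–119.1°] dwell: s stays 15.0000
seg 3 [119.1°–168.3°] simple-harmonic, h=-15: θ=162.5° here. β=43.4, B=49.2. -15/2·(1 − cos(π·0.8821)) = -14.4915 → s = 0.5085

0.5085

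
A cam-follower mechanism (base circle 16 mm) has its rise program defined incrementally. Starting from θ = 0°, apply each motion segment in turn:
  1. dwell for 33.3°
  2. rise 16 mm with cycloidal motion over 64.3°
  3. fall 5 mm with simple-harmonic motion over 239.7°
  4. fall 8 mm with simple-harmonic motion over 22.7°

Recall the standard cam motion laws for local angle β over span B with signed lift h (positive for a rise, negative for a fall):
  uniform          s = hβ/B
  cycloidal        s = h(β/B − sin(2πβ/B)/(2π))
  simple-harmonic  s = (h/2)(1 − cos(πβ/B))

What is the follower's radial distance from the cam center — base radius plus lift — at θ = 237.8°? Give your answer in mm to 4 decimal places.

seg 1 [0°–33.3°] dwell: s stays 0.0000
seg 2 [33.3°–97.6°] cycloidal, h=16: full span → s += 16 → s = 16.0000
seg 3 [97.6°–337.3°] simple-harmonic, h=-5: θ=237.8° here. β=140.2, B=239.7. -5/2·(1 − cos(π·0.5849)) = -3.1589 → s = 12.8411
radial distance = base radius + s = 16 + 12.8411 = 28.8411

28.8411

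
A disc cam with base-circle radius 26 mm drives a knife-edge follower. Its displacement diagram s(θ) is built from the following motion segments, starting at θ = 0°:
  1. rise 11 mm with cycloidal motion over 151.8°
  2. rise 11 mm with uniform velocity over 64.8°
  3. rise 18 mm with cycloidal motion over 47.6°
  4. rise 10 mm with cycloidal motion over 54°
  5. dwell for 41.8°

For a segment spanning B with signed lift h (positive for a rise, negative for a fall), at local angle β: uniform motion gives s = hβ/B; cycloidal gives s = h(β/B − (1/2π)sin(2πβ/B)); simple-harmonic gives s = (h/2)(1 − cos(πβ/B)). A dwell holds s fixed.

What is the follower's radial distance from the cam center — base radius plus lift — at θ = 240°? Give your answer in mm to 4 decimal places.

seg 1 [0°–151.8°] cycloidal, h=11: full span → s += 11 → s = 11.0000
seg 2 [151.8°–216.6°] uniform, h=11: full span → s += 11 → s = 22.0000
seg 3 [216.6°–264.2°] cycloidal, h=18: θ=240° here. β=23.4, B=47.6. 18·(0.4916 − sin(2π·0.4916)/(2π)) = 8.6975 → s = 30.6975
radial distance = base radius + s = 26 + 30.6975 = 56.6975

56.6975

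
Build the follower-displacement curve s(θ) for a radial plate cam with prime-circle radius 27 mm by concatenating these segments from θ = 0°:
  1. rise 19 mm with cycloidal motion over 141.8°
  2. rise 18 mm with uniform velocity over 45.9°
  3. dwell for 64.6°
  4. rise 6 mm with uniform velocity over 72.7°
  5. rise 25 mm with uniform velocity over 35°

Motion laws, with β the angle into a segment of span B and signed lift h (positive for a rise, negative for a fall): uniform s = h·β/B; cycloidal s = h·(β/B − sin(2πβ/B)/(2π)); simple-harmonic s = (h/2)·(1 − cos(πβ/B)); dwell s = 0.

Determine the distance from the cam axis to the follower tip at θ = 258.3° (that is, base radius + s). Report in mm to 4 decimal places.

seg 1 [0°–141.8°] cycloidal, h=19: full span → s += 19 → s = 19.0000
seg 2 [141.8°–187.7°] uniform, h=18: full span → s += 18 → s = 37.0000
seg 3 [187.7°–252.3°] dwell: s stays 37.0000
seg 4 [252.3°–325°] uniform, h=6: θ=258.3° here. β=6, B=72.7. 6·6/72.7 = 0.4952 → s = 37.4952
radial distance = base radius + s = 27 + 37.4952 = 64.4952

64.4952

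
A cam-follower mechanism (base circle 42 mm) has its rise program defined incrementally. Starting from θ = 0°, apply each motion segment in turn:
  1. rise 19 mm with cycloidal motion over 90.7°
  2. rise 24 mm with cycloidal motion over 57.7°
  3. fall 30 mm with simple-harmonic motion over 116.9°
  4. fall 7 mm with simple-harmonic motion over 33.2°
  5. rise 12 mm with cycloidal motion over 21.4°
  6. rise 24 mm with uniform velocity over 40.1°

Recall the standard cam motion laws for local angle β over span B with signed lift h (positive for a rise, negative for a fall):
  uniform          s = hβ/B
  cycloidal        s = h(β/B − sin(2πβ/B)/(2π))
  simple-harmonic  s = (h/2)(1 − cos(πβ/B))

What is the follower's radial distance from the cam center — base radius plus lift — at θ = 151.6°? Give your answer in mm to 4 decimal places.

seg 1 [0°–90.7°] cycloidal, h=19: full span → s += 19 → s = 19.0000
seg 2 [90.7°–148.4°] cycloidal, h=24: full span → s += 24 → s = 43.0000
seg 3 [148.4°–265.3°] simple-harmonic, h=-30: θ=151.6° here. β=3.2, B=116.9. -30/2·(1 − cos(π·0.0274)) = -0.0554 → s = 42.9446
radial distance = base radius + s = 42 + 42.9446 = 84.9446

84.9446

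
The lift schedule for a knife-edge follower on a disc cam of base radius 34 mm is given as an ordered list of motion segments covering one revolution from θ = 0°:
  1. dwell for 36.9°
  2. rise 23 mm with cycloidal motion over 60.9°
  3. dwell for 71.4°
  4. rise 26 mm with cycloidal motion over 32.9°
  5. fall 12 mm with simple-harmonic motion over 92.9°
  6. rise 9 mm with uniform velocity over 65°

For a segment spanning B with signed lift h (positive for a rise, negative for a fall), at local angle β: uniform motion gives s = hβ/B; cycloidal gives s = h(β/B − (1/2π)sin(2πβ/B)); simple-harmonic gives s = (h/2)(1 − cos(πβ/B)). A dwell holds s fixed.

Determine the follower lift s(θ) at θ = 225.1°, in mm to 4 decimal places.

seg 1 [0°–36.9°] dwell: s stays 0.0000
seg 2 [36.9°–97.8°] cycloidal, h=23: full span → s += 23 → s = 23.0000
seg 3 [97.8°–169.2°] dwell: s stays 23.0000
seg 4 [169.2°–202.1°] cycloidal, h=26: full span → s += 26 → s = 49.0000
seg 5 [202.1°–295°] simple-harmonic, h=-12: θ=225.1° here. β=23, B=92.9. -12/2·(1 − cos(π·0.2476)) = -1.7252 → s = 47.2748

47.2748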